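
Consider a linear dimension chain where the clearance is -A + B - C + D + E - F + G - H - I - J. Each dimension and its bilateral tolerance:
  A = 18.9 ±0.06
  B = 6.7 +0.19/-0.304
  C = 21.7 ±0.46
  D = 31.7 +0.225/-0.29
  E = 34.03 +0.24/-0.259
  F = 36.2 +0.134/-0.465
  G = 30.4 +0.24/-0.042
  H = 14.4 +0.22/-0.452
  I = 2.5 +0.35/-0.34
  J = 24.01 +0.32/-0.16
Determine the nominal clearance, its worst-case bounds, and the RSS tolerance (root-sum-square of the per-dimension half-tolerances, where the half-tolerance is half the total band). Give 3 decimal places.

Stack each dimension's contribution:
  -A: nom -18.900 → Σnom=-18.900; wc +0.060/-0.060 → slack +0.060/-0.060; half-tol=0.060, Σhalf²=0.003600
  +B: nom +6.700 → Σnom=-12.200; wc +0.190/-0.304 → slack +0.250/-0.364; half-tol=0.247, Σhalf²=0.064609
  -C: nom -21.700 → Σnom=-33.900; wc +0.460/-0.460 → slack +0.710/-0.824; half-tol=0.460, Σhalf²=0.276209
  +D: nom +31.700 → Σnom=-2.200; wc +0.225/-0.290 → slack +0.935/-1.114; half-tol=0.258, Σhalf²=0.342515
  +E: nom +34.030 → Σnom=31.830; wc +0.240/-0.259 → slack +1.175/-1.373; half-tol=0.249, Σhalf²=0.404766
  -F: nom -36.200 → Σnom=-4.370; wc +0.465/-0.134 → slack +1.640/-1.507; half-tol=0.299, Σhalf²=0.494466
  +G: nom +30.400 → Σnom=26.030; wc +0.240/-0.042 → slack +1.880/-1.549; half-tol=0.141, Σhalf²=0.514347
  -H: nom -14.400 → Σnom=11.630; wc +0.452/-0.220 → slack +2.332/-1.769; half-tol=0.336, Σhalf²=0.627243
  -I: nom -2.500 → Σnom=9.130; wc +0.340/-0.350 → slack +2.672/-2.119; half-tol=0.345, Σhalf²=0.746268
  -J: nom -24.010 → Σnom=-14.880; wc +0.160/-0.320 → slack +2.832/-2.439; half-tol=0.240, Σhalf²=0.803868
Nominal = -14.880. Worst-case = [-14.880 - 2.439, -14.880 + 2.832] = [-17.319, -12.048]. RSS = √0.803868 = 0.897.

nominal=-14.880 wc=[-17.319,-12.048] rss=0.897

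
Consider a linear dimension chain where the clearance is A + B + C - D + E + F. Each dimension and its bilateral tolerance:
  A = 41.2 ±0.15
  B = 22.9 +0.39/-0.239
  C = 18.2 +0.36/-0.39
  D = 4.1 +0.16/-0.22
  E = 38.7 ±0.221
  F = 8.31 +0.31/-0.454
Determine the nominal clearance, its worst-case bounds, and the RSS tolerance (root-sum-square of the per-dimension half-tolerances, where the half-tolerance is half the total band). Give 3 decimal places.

Stack each dimension's contribution:
  +A: nom +41.200 → Σnom=41.200; wc +0.150/-0.150 → slack +0.150/-0.150; half-tol=0.150, Σhalf²=0.022500
  +B: nom +22.900 → Σnom=64.100; wc +0.390/-0.239 → slack +0.540/-0.389; half-tol=0.315, Σhalf²=0.121410
  +C: nom +18.200 → Σnom=82.300; wc +0.360/-0.390 → slack +0.900/-0.779; half-tol=0.375, Σhalf²=0.262035
  -D: nom -4.100 → Σnom=78.200; wc +0.220/-0.160 → slack +1.120/-0.939; half-tol=0.190, Σhalf²=0.298135
  +E: nom +38.700 → Σnom=116.900; wc +0.221/-0.221 → slack +1.341/-1.160; half-tol=0.221, Σhalf²=0.346976
  +F: nom +8.310 → Σnom=125.210; wc +0.310/-0.454 → slack +1.651/-1.614; half-tol=0.382, Σhalf²=0.492900
Nominal = 125.210. Worst-case = [125.210 - 1.614, 125.210 + 1.651] = [123.596, 126.861]. RSS = √0.492900 = 0.702.

nominal=125.210 wc=[123.596,126.861] rss=0.702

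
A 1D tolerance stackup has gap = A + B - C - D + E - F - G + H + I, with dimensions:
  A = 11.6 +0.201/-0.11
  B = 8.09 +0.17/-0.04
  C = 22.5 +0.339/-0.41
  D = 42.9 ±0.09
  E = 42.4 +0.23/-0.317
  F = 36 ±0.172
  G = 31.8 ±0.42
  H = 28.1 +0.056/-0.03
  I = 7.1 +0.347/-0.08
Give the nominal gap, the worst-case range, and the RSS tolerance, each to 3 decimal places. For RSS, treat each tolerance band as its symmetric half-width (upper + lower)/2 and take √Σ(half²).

Stack each dimension's contribution:
  +A: nom +11.600 → Σnom=11.600; wc +0.201/-0.110 → slack +0.201/-0.110; half-tol=0.155, Σhalf²=0.024180
  +B: nom +8.090 → Σnom=19.690; wc +0.170/-0.040 → slack +0.371/-0.150; half-tol=0.105, Σhalf²=0.035205
  -C: nom -22.500 → Σnom=-2.810; wc +0.410/-0.339 → slack +0.781/-0.489; half-tol=0.374, Σhalf²=0.175455
  -D: nom -42.900 → Σnom=-45.710; wc +0.090/-0.090 → slack +0.871/-0.579; half-tol=0.090, Σhalf²=0.183555
  +E: nom +42.400 → Σnom=-3.310; wc +0.230/-0.317 → slack +1.101/-0.896; half-tol=0.274, Σhalf²=0.258358
  -F: nom -36.000 → Σnom=-39.310; wc +0.172/-0.172 → slack +1.273/-1.068; half-tol=0.172, Σhalf²=0.287942
  -G: nom -31.800 → Σnom=-71.110; wc +0.420/-0.420 → slack +1.693/-1.488; half-tol=0.420, Σhalf²=0.464342
  +H: nom +28.100 → Σnom=-43.010; wc +0.056/-0.030 → slack +1.749/-1.518; half-tol=0.043, Σhalf²=0.466191
  +I: nom +7.100 → Σnom=-35.910; wc +0.347/-0.080 → slack +2.096/-1.598; half-tol=0.213, Σhalf²=0.511773
Nominal = -35.910. Worst-case = [-35.910 - 1.598, -35.910 + 2.096] = [-37.508, -33.814]. RSS = √0.511773 = 0.715.

nominal=-35.910 wc=[-37.508,-33.814] rss=0.715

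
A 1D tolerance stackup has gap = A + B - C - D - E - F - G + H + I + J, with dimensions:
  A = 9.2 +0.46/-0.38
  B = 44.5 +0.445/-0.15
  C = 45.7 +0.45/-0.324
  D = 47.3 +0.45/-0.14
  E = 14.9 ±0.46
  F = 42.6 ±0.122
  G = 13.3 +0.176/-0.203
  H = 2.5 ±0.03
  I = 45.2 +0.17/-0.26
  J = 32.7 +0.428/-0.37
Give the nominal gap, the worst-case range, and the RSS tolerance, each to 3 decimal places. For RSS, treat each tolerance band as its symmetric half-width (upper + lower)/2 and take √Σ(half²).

Stack each dimension's contribution:
  +A: nom +9.200 → Σnom=9.200; wc +0.460/-0.380 → slack +0.460/-0.380; half-tol=0.420, Σhalf²=0.176400
  +B: nom +44.500 → Σnom=53.700; wc +0.445/-0.150 → slack +0.905/-0.530; half-tol=0.297, Σhalf²=0.264906
  -C: nom -45.700 → Σnom=8.000; wc +0.324/-0.450 → slack +1.229/-0.980; half-tol=0.387, Σhalf²=0.414675
  -D: nom -47.300 → Σnom=-39.300; wc +0.140/-0.450 → slack +1.369/-1.430; half-tol=0.295, Σhalf²=0.501700
  -E: nom -14.900 → Σnom=-54.200; wc +0.460/-0.460 → slack +1.829/-1.890; half-tol=0.460, Σhalf²=0.713300
  -F: nom -42.600 → Σnom=-96.800; wc +0.122/-0.122 → slack +1.951/-2.012; half-tol=0.122, Σhalf²=0.728184
  -G: nom -13.300 → Σnom=-110.100; wc +0.203/-0.176 → slack +2.154/-2.188; half-tol=0.190, Σhalf²=0.764095
  +H: nom +2.500 → Σnom=-107.600; wc +0.030/-0.030 → slack +2.184/-2.218; half-tol=0.030, Σhalf²=0.764995
  +I: nom +45.200 → Σnom=-62.400; wc +0.170/-0.260 → slack +2.354/-2.478; half-tol=0.215, Σhalf²=0.811220
  +J: nom +32.700 → Σnom=-29.700; wc +0.428/-0.370 → slack +2.782/-2.848; half-tol=0.399, Σhalf²=0.970421
Nominal = -29.700. Worst-case = [-29.700 - 2.848, -29.700 + 2.782] = [-32.548, -26.918]. RSS = √0.970421 = 0.985.

nominal=-29.700 wc=[-32.548,-26.918] rss=0.985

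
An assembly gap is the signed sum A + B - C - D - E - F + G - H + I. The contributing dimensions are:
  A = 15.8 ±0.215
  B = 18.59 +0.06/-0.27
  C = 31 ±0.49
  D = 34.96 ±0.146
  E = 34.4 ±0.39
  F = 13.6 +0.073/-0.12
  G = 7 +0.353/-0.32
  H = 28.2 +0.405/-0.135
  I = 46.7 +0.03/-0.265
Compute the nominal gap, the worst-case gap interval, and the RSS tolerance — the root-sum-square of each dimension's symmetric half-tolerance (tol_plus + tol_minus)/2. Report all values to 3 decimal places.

Stack each dimension's contribution:
  +A: nom +15.800 → Σnom=15.800; wc +0.215/-0.215 → slack +0.215/-0.215; half-tol=0.215, Σhalf²=0.046225
  +B: nom +18.590 → Σnom=34.390; wc +0.060/-0.270 → slack +0.275/-0.485; half-tol=0.165, Σhalf²=0.073450
  -C: nom -31.000 → Σnom=3.390; wc +0.490/-0.490 → slack +0.765/-0.975; half-tol=0.490, Σhalf²=0.313550
  -D: nom -34.960 → Σnom=-31.570; wc +0.146/-0.146 → slack +0.911/-1.121; half-tol=0.146, Σhalf²=0.334866
  -E: nom -34.400 → Σnom=-65.970; wc +0.390/-0.390 → slack +1.301/-1.511; half-tol=0.390, Σhalf²=0.486966
  -F: nom -13.600 → Σnom=-79.570; wc +0.120/-0.073 → slack +1.421/-1.584; half-tol=0.097, Σhalf²=0.496278
  +G: nom +7.000 → Σnom=-72.570; wc +0.353/-0.320 → slack +1.774/-1.904; half-tol=0.337, Σhalf²=0.609511
  -H: nom -28.200 → Σnom=-100.770; wc +0.135/-0.405 → slack +1.909/-2.309; half-tol=0.270, Σhalf²=0.682411
  +I: nom +46.700 → Σnom=-54.070; wc +0.030/-0.265 → slack +1.939/-2.574; half-tol=0.148, Σhalf²=0.704167
Nominal = -54.070. Worst-case = [-54.070 - 2.574, -54.070 + 1.939] = [-56.644, -52.131]. RSS = √0.704167 = 0.839.

nominal=-54.070 wc=[-56.644,-52.131] rss=0.839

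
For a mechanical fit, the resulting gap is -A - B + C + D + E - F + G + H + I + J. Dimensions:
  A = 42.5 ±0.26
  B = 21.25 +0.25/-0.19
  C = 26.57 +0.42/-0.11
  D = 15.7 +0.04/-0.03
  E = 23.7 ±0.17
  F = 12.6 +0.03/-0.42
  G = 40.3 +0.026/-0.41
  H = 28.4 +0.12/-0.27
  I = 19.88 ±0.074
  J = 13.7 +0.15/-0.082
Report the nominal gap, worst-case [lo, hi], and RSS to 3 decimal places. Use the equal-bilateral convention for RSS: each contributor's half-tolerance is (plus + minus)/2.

nominal=91.900 wc=[90.214,93.770] rss=0.609

Stack each dimension's contribution:
  -A: nom -42.500 → Σnom=-42.500; wc +0.260/-0.260 → slack +0.260/-0.260; half-tol=0.260, Σhalf²=0.067600
  -B: nom -21.250 → Σnom=-63.750; wc +0.190/-0.250 → slack +0.450/-0.510; half-tol=0.220, Σhalf²=0.116000
  +C: nom +26.570 → Σnom=-37.180; wc +0.420/-0.110 → slack +0.870/-0.620; half-tol=0.265, Σhalf²=0.186225
  +D: nom +15.700 → Σnom=-21.480; wc +0.040/-0.030 → slack +0.910/-0.650; half-tol=0.035, Σhalf²=0.187450
  +E: nom +23.700 → Σnom=2.220; wc +0.170/-0.170 → slack +1.080/-0.820; half-tol=0.170, Σhalf²=0.216350
  -F: nom -12.600 → Σnom=-10.380; wc +0.420/-0.030 → slack +1.500/-0.850; half-tol=0.225, Σhalf²=0.266975
  +G: nom +40.300 → Σnom=29.920; wc +0.026/-0.410 → slack +1.526/-1.260; half-tol=0.218, Σhalf²=0.314499
  +H: nom +28.400 → Σnom=58.320; wc +0.120/-0.270 → slack +1.646/-1.530; half-tol=0.195, Σhalf²=0.352524
  +I: nom +19.880 → Σnom=78.200; wc +0.074/-0.074 → slack +1.720/-1.604; half-tol=0.074, Σhalf²=0.358000
  +J: nom +13.700 → Σnom=91.900; wc +0.150/-0.082 → slack +1.870/-1.686; half-tol=0.116, Σhalf²=0.371456
Nominal = 91.900. Worst-case = [91.900 - 1.686, 91.900 + 1.870] = [90.214, 93.770]. RSS = √0.371456 = 0.609.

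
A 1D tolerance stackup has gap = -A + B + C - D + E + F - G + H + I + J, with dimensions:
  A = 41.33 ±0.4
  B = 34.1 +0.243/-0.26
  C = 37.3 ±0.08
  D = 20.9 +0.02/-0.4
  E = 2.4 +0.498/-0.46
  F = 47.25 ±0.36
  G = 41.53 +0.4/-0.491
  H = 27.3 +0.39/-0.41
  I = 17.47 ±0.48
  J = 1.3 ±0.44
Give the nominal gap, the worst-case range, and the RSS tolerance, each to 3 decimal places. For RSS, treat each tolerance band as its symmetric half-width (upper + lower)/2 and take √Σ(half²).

nominal=63.360 wc=[60.050,67.142] rss=1.190

Stack each dimension's contribution:
  -A: nom -41.330 → Σnom=-41.330; wc +0.400/-0.400 → slack +0.400/-0.400; half-tol=0.400, Σhalf²=0.160000
  +B: nom +34.100 → Σnom=-7.230; wc +0.243/-0.260 → slack +0.643/-0.660; half-tol=0.252, Σhalf²=0.223252
  +C: nom +37.300 → Σnom=30.070; wc +0.080/-0.080 → slack +0.723/-0.740; half-tol=0.080, Σhalf²=0.229652
  -D: nom -20.900 → Σnom=9.170; wc +0.400/-0.020 → slack +1.123/-0.760; half-tol=0.210, Σhalf²=0.273752
  +E: nom +2.400 → Σnom=11.570; wc +0.498/-0.460 → slack +1.621/-1.220; half-tol=0.479, Σhalf²=0.503193
  +F: nom +47.250 → Σnom=58.820; wc +0.360/-0.360 → slack +1.981/-1.580; half-tol=0.360, Σhalf²=0.632793
  -G: nom -41.530 → Σnom=17.290; wc +0.491/-0.400 → slack +2.472/-1.980; half-tol=0.446, Σhalf²=0.831263
  +H: nom +27.300 → Σnom=44.590; wc +0.390/-0.410 → slack +2.862/-2.390; half-tol=0.400, Σhalf²=0.991263
  +I: nom +17.470 → Σnom=62.060; wc +0.480/-0.480 → slack +3.342/-2.870; half-tol=0.480, Σhalf²=1.221664
  +J: nom +1.300 → Σnom=63.360; wc +0.440/-0.440 → slack +3.782/-3.310; half-tol=0.440, Σhalf²=1.415264
Nominal = 63.360. Worst-case = [63.360 - 3.310, 63.360 + 3.782] = [60.050, 67.142]. RSS = √1.415264 = 1.190.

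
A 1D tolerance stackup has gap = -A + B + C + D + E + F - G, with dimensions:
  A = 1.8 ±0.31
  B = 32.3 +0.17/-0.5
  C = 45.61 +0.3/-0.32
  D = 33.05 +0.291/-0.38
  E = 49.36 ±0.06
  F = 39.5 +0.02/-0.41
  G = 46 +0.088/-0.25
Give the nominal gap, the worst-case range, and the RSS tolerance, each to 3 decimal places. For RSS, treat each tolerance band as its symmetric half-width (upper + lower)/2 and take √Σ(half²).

nominal=152.020 wc=[149.952,153.421] rss=0.704

Stack each dimension's contribution:
  -A: nom -1.800 → Σnom=-1.800; wc +0.310/-0.310 → slack +0.310/-0.310; half-tol=0.310, Σhalf²=0.096100
  +B: nom +32.300 → Σnom=30.500; wc +0.170/-0.500 → slack +0.480/-0.810; half-tol=0.335, Σhalf²=0.208325
  +C: nom +45.610 → Σnom=76.110; wc +0.300/-0.320 → slack +0.780/-1.130; half-tol=0.310, Σhalf²=0.304425
  +D: nom +33.050 → Σnom=109.160; wc +0.291/-0.380 → slack +1.071/-1.510; half-tol=0.336, Σhalf²=0.416985
  +E: nom +49.360 → Σnom=158.520; wc +0.060/-0.060 → slack +1.131/-1.570; half-tol=0.060, Σhalf²=0.420585
  +F: nom +39.500 → Σnom=198.020; wc +0.020/-0.410 → slack +1.151/-1.980; half-tol=0.215, Σhalf²=0.466810
  -G: nom -46.000 → Σnom=152.020; wc +0.250/-0.088 → slack +1.401/-2.068; half-tol=0.169, Σhalf²=0.495371
Nominal = 152.020. Worst-case = [152.020 - 2.068, 152.020 + 1.401] = [149.952, 153.421]. RSS = √0.495371 = 0.704.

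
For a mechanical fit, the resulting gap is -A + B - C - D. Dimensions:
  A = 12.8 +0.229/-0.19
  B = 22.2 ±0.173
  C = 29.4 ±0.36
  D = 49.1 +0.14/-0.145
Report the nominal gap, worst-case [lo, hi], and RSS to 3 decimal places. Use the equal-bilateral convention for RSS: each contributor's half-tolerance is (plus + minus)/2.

Stack each dimension's contribution:
  -A: nom -12.800 → Σnom=-12.800; wc +0.190/-0.229 → slack +0.190/-0.229; half-tol=0.210, Σhalf²=0.043890
  +B: nom +22.200 → Σnom=9.400; wc +0.173/-0.173 → slack +0.363/-0.402; half-tol=0.173, Σhalf²=0.073819
  -C: nom -29.400 → Σnom=-20.000; wc +0.360/-0.360 → slack +0.723/-0.762; half-tol=0.360, Σhalf²=0.203419
  -D: nom -49.100 → Σnom=-69.100; wc +0.145/-0.140 → slack +0.868/-0.902; half-tol=0.143, Σhalf²=0.223725
Nominal = -69.100. Worst-case = [-69.100 - 0.902, -69.100 + 0.868] = [-70.002, -68.232]. RSS = √0.223725 = 0.473.

nominal=-69.100 wc=[-70.002,-68.232] rss=0.473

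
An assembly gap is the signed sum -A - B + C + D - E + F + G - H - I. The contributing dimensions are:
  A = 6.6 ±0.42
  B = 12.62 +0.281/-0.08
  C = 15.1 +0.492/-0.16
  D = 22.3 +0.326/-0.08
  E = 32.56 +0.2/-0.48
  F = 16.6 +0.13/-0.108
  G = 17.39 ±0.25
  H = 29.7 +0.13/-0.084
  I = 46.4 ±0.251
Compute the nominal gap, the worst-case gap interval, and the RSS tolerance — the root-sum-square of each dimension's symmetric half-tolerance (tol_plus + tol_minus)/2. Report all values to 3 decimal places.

Stack each dimension's contribution:
  -A: nom -6.600 → Σnom=-6.600; wc +0.420/-0.420 → slack +0.420/-0.420; half-tol=0.420, Σhalf²=0.176400
  -B: nom -12.620 → Σnom=-19.220; wc +0.080/-0.281 → slack +0.500/-0.701; half-tol=0.181, Σhalf²=0.208980
  +C: nom +15.100 → Σnom=-4.120; wc +0.492/-0.160 → slack +0.992/-0.861; half-tol=0.326, Σhalf²=0.315256
  +D: nom +22.300 → Σnom=18.180; wc +0.326/-0.080 → slack +1.318/-0.941; half-tol=0.203, Σhalf²=0.356465
  -E: nom -32.560 → Σnom=-14.380; wc +0.480/-0.200 → slack +1.798/-1.141; half-tol=0.340, Σhalf²=0.472065
  +F: nom +16.600 → Σnom=2.220; wc +0.130/-0.108 → slack +1.928/-1.249; half-tol=0.119, Σhalf²=0.486226
  +G: nom +17.390 → Σnom=19.610; wc +0.250/-0.250 → slack +2.178/-1.499; half-tol=0.250, Σhalf²=0.548726
  -H: nom -29.700 → Σnom=-10.090; wc +0.084/-0.130 → slack +2.262/-1.629; half-tol=0.107, Σhalf²=0.560175
  -I: nom -46.400 → Σnom=-56.490; wc +0.251/-0.251 → slack +2.513/-1.880; half-tol=0.251, Σhalf²=0.623176
Nominal = -56.490. Worst-case = [-56.490 - 1.880, -56.490 + 2.513] = [-58.370, -53.977]. RSS = √0.623176 = 0.789.

nominal=-56.490 wc=[-58.370,-53.977] rss=0.789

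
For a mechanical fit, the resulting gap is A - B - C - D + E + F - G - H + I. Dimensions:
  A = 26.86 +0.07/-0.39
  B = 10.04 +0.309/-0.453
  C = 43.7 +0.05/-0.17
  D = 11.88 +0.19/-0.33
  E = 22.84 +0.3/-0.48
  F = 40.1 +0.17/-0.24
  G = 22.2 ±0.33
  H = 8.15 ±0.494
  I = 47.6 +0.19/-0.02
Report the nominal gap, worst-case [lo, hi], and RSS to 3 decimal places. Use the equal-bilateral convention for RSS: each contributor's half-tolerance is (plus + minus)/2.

nominal=41.430 wc=[38.927,43.937] rss=0.914

Stack each dimension's contribution:
  +A: nom +26.860 → Σnom=26.860; wc +0.070/-0.390 → slack +0.070/-0.390; half-tol=0.230, Σhalf²=0.052900
  -B: nom -10.040 → Σnom=16.820; wc +0.453/-0.309 → slack +0.523/-0.699; half-tol=0.381, Σhalf²=0.198061
  -C: nom -43.700 → Σnom=-26.880; wc +0.170/-0.050 → slack +0.693/-0.749; half-tol=0.110, Σhalf²=0.210161
  -D: nom -11.880 → Σnom=-38.760; wc +0.330/-0.190 → slack +1.023/-0.939; half-tol=0.260, Σhalf²=0.277761
  +E: nom +22.840 → Σnom=-15.920; wc +0.300/-0.480 → slack +1.323/-1.419; half-tol=0.390, Σhalf²=0.429861
  +F: nom +40.100 → Σnom=24.180; wc +0.170/-0.240 → slack +1.493/-1.659; half-tol=0.205, Σhalf²=0.471886
  -G: nom -22.200 → Σnom=1.980; wc +0.330/-0.330 → slack +1.823/-1.989; half-tol=0.330, Σhalf²=0.580786
  -H: nom -8.150 → Σnom=-6.170; wc +0.494/-0.494 → slack +2.317/-2.483; half-tol=0.494, Σhalf²=0.824822
  +I: nom +47.600 → Σnom=41.430; wc +0.190/-0.020 → slack +2.507/-2.503; half-tol=0.105, Σhalf²=0.835847
Nominal = 41.430. Worst-case = [41.430 - 2.503, 41.430 + 2.507] = [38.927, 43.937]. RSS = √0.835847 = 0.914.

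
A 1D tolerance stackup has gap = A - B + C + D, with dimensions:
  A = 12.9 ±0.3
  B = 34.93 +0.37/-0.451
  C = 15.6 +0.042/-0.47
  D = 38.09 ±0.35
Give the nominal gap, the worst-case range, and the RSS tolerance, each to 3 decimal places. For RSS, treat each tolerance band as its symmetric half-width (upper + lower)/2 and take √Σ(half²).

Stack each dimension's contribution:
  +A: nom +12.900 → Σnom=12.900; wc +0.300/-0.300 → slack +0.300/-0.300; half-tol=0.300, Σhalf²=0.090000
  -B: nom -34.930 → Σnom=-22.030; wc +0.451/-0.370 → slack +0.751/-0.670; half-tol=0.410, Σhalf²=0.258510
  +C: nom +15.600 → Σnom=-6.430; wc +0.042/-0.470 → slack +0.793/-1.140; half-tol=0.256, Σhalf²=0.324046
  +D: nom +38.090 → Σnom=31.660; wc +0.350/-0.350 → slack +1.143/-1.490; half-tol=0.350, Σhalf²=0.446546
Nominal = 31.660. Worst-case = [31.660 - 1.490, 31.660 + 1.143] = [30.170, 32.803]. RSS = √0.446546 = 0.668.

nominal=31.660 wc=[30.170,32.803] rss=0.668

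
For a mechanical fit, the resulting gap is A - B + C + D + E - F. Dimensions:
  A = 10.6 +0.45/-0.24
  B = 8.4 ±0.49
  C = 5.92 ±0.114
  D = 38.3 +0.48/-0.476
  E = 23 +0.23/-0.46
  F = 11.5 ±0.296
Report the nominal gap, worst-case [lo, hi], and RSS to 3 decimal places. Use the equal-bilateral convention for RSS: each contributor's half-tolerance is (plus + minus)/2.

Stack each dimension's contribution:
  +A: nom +10.600 → Σnom=10.600; wc +0.450/-0.240 → slack +0.450/-0.240; half-tol=0.345, Σhalf²=0.119025
  -B: nom -8.400 → Σnom=2.200; wc +0.490/-0.490 → slack +0.940/-0.730; half-tol=0.490, Σhalf²=0.359125
  +C: nom +5.920 → Σnom=8.120; wc +0.114/-0.114 → slack +1.054/-0.844; half-tol=0.114, Σhalf²=0.372121
  +D: nom +38.300 → Σnom=46.420; wc +0.480/-0.476 → slack +1.534/-1.320; half-tol=0.478, Σhalf²=0.600605
  +E: nom +23.000 → Σnom=69.420; wc +0.230/-0.460 → slack +1.764/-1.780; half-tol=0.345, Σhalf²=0.719630
  -F: nom -11.500 → Σnom=57.920; wc +0.296/-0.296 → slack +2.060/-2.076; half-tol=0.296, Σhalf²=0.807246
Nominal = 57.920. Worst-case = [57.920 - 2.076, 57.920 + 2.060] = [55.844, 59.980]. RSS = √0.807246 = 0.898.

nominal=57.920 wc=[55.844,59.980] rss=0.898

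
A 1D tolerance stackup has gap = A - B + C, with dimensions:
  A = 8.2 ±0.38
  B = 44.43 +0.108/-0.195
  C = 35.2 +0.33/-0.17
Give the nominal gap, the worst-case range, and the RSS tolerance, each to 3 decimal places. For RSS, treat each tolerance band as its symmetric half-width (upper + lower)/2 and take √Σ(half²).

Stack each dimension's contribution:
  +A: nom +8.200 → Σnom=8.200; wc +0.380/-0.380 → slack +0.380/-0.380; half-tol=0.380, Σhalf²=0.144400
  -B: nom -44.430 → Σnom=-36.230; wc +0.195/-0.108 → slack +0.575/-0.488; half-tol=0.151, Σhalf²=0.167352
  +C: nom +35.200 → Σnom=-1.030; wc +0.330/-0.170 → slack +0.905/-0.658; half-tol=0.250, Σhalf²=0.229852
Nominal = -1.030. Worst-case = [-1.030 - 0.658, -1.030 + 0.905] = [-1.688, -0.125]. RSS = √0.229852 = 0.479.

nominal=-1.030 wc=[-1.688,-0.125] rss=0.479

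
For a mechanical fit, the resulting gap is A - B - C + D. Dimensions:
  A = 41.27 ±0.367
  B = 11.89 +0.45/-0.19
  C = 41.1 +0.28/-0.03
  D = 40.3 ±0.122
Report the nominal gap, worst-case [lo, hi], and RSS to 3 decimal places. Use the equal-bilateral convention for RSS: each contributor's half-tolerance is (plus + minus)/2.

Stack each dimension's contribution:
  +A: nom +41.270 → Σnom=41.270; wc +0.367/-0.367 → slack +0.367/-0.367; half-tol=0.367, Σhalf²=0.134689
  -B: nom -11.890 → Σnom=29.380; wc +0.190/-0.450 → slack +0.557/-0.817; half-tol=0.320, Σhalf²=0.237089
  -C: nom -41.100 → Σnom=-11.720; wc +0.030/-0.280 → slack +0.587/-1.097; half-tol=0.155, Σhalf²=0.261114
  +D: nom +40.300 → Σnom=28.580; wc +0.122/-0.122 → slack +0.709/-1.219; half-tol=0.122, Σhalf²=0.275998
Nominal = 28.580. Worst-case = [28.580 - 1.219, 28.580 + 0.709] = [27.361, 29.289]. RSS = √0.275998 = 0.525.

nominal=28.580 wc=[27.361,29.289] rss=0.525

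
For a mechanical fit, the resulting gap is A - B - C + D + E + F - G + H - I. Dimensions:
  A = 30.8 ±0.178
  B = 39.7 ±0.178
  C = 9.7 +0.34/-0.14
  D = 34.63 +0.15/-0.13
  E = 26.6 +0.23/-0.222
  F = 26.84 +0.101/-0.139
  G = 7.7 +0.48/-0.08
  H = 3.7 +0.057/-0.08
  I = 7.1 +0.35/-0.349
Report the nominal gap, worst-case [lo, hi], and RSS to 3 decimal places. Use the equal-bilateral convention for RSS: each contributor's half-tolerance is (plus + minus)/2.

nominal=58.370 wc=[56.273,59.833] rss=0.641

Stack each dimension's contribution:
  +A: nom +30.800 → Σnom=30.800; wc +0.178/-0.178 → slack +0.178/-0.178; half-tol=0.178, Σhalf²=0.031684
  -B: nom -39.700 → Σnom=-8.900; wc +0.178/-0.178 → slack +0.356/-0.356; half-tol=0.178, Σhalf²=0.063368
  -C: nom -9.700 → Σnom=-18.600; wc +0.140/-0.340 → slack +0.496/-0.696; half-tol=0.240, Σhalf²=0.120968
  +D: nom +34.630 → Σnom=16.030; wc +0.150/-0.130 → slack +0.646/-0.826; half-tol=0.140, Σhalf²=0.140568
  +E: nom +26.600 → Σnom=42.630; wc +0.230/-0.222 → slack +0.876/-1.048; half-tol=0.226, Σhalf²=0.191644
  +F: nom +26.840 → Σnom=69.470; wc +0.101/-0.139 → slack +0.977/-1.187; half-tol=0.120, Σhalf²=0.206044
  -G: nom -7.700 → Σnom=61.770; wc +0.080/-0.480 → slack +1.057/-1.667; half-tol=0.280, Σhalf²=0.284444
  +H: nom +3.700 → Σnom=65.470; wc +0.057/-0.080 → slack +1.114/-1.747; half-tol=0.069, Σhalf²=0.289136
  -I: nom -7.100 → Σnom=58.370; wc +0.349/-0.350 → slack +1.463/-2.097; half-tol=0.349, Σhalf²=0.411286
Nominal = 58.370. Worst-case = [58.370 - 2.097, 58.370 + 1.463] = [56.273, 59.833]. RSS = √0.411286 = 0.641.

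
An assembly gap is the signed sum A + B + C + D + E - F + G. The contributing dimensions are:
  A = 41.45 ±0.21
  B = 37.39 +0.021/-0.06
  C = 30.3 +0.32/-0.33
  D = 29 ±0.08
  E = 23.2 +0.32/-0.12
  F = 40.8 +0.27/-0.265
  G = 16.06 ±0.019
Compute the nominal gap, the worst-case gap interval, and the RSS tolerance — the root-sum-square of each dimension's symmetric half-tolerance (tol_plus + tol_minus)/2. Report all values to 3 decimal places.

Stack each dimension's contribution:
  +A: nom +41.450 → Σnom=41.450; wc +0.210/-0.210 → slack +0.210/-0.210; half-tol=0.210, Σhalf²=0.044100
  +B: nom +37.390 → Σnom=78.840; wc +0.021/-0.060 → slack +0.231/-0.270; half-tol=0.041, Σhalf²=0.045740
  +C: nom +30.300 → Σnom=109.140; wc +0.320/-0.330 → slack +0.551/-0.600; half-tol=0.325, Σhalf²=0.151365
  +D: nom +29.000 → Σnom=138.140; wc +0.080/-0.080 → slack +0.631/-0.680; half-tol=0.080, Σhalf²=0.157765
  +E: nom +23.200 → Σnom=161.340; wc +0.320/-0.120 → slack +0.951/-0.800; half-tol=0.220, Σhalf²=0.206165
  -F: nom -40.800 → Σnom=120.540; wc +0.265/-0.270 → slack +1.216/-1.070; half-tol=0.268, Σhalf²=0.277722
  +G: nom +16.060 → Σnom=136.600; wc +0.019/-0.019 → slack +1.235/-1.089; half-tol=0.019, Σhalf²=0.278083
Nominal = 136.600. Worst-case = [136.600 - 1.089, 136.600 + 1.235] = [135.511, 137.835]. RSS = √0.278083 = 0.527.

nominal=136.600 wc=[135.511,137.835] rss=0.527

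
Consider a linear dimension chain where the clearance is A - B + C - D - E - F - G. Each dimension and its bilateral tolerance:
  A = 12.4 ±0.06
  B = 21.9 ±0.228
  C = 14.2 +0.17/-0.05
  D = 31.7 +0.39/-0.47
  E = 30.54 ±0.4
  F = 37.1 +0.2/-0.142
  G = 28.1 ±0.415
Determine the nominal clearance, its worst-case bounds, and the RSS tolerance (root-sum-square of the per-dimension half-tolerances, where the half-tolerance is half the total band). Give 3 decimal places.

nominal=-122.740 wc=[-124.483,-120.855] rss=0.784

Stack each dimension's contribution:
  +A: nom +12.400 → Σnom=12.400; wc +0.060/-0.060 → slack +0.060/-0.060; half-tol=0.060, Σhalf²=0.003600
  -B: nom -21.900 → Σnom=-9.500; wc +0.228/-0.228 → slack +0.288/-0.288; half-tol=0.228, Σhalf²=0.055584
  +C: nom +14.200 → Σnom=4.700; wc +0.170/-0.050 → slack +0.458/-0.338; half-tol=0.110, Σhalf²=0.067684
  -D: nom -31.700 → Σnom=-27.000; wc +0.470/-0.390 → slack +0.928/-0.728; half-tol=0.430, Σhalf²=0.252584
  -E: nom -30.540 → Σnom=-57.540; wc +0.400/-0.400 → slack +1.328/-1.128; half-tol=0.400, Σhalf²=0.412584
  -F: nom -37.100 → Σnom=-94.640; wc +0.142/-0.200 → slack +1.470/-1.328; half-tol=0.171, Σhalf²=0.441825
  -G: nom -28.100 → Σnom=-122.740; wc +0.415/-0.415 → slack +1.885/-1.743; half-tol=0.415, Σhalf²=0.614050
Nominal = -122.740. Worst-case = [-122.740 - 1.743, -122.740 + 1.885] = [-124.483, -120.855]. RSS = √0.614050 = 0.784.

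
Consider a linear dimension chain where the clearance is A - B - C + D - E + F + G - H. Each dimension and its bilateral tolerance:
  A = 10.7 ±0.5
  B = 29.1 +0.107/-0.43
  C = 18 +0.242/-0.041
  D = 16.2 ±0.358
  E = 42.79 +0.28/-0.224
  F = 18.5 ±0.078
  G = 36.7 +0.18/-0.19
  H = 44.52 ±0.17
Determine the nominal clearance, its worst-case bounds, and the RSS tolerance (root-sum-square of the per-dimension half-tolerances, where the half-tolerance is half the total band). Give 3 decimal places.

Stack each dimension's contribution:
  +A: nom +10.700 → Σnom=10.700; wc +0.500/-0.500 → slack +0.500/-0.500; half-tol=0.500, Σhalf²=0.250000
  -B: nom -29.100 → Σnom=-18.400; wc +0.430/-0.107 → slack +0.930/-0.607; half-tol=0.269, Σhalf²=0.322092
  -C: nom -18.000 → Σnom=-36.400; wc +0.041/-0.242 → slack +0.971/-0.849; half-tol=0.141, Σhalf²=0.342115
  +D: nom +16.200 → Σnom=-20.200; wc +0.358/-0.358 → slack +1.329/-1.207; half-tol=0.358, Σhalf²=0.470279
  -E: nom -42.790 → Σnom=-62.990; wc +0.224/-0.280 → slack +1.553/-1.487; half-tol=0.252, Σhalf²=0.533783
  +F: nom +18.500 → Σnom=-44.490; wc +0.078/-0.078 → slack +1.631/-1.565; half-tol=0.078, Σhalf²=0.539867
  +G: nom +36.700 → Σnom=-7.790; wc +0.180/-0.190 → slack +1.811/-1.755; half-tol=0.185, Σhalf²=0.574091
  -H: nom -44.520 → Σnom=-52.310; wc +0.170/-0.170 → slack +1.981/-1.925; half-tol=0.170, Σhalf²=0.602992
Nominal = -52.310. Worst-case = [-52.310 - 1.925, -52.310 + 1.981] = [-54.235, -50.329]. RSS = √0.602992 = 0.777.

nominal=-52.310 wc=[-54.235,-50.329] rss=0.777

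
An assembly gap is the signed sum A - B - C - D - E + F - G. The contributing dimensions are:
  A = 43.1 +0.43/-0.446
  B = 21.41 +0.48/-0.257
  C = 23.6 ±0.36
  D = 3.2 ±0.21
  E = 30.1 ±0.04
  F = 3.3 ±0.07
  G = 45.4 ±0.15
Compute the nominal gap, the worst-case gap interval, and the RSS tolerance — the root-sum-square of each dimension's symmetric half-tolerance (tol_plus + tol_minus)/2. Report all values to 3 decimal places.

nominal=-77.310 wc=[-79.066,-75.793] rss=0.728

Stack each dimension's contribution:
  +A: nom +43.100 → Σnom=43.100; wc +0.430/-0.446 → slack +0.430/-0.446; half-tol=0.438, Σhalf²=0.191844
  -B: nom -21.410 → Σnom=21.690; wc +0.257/-0.480 → slack +0.687/-0.926; half-tol=0.368, Σhalf²=0.327636
  -C: nom -23.600 → Σnom=-1.910; wc +0.360/-0.360 → slack +1.047/-1.286; half-tol=0.360, Σhalf²=0.457236
  -D: nom -3.200 → Σnom=-5.110; wc +0.210/-0.210 → slack +1.257/-1.496; half-tol=0.210, Σhalf²=0.501336
  -E: nom -30.100 → Σnom=-35.210; wc +0.040/-0.040 → slack +1.297/-1.536; half-tol=0.040, Σhalf²=0.502936
  +F: nom +3.300 → Σnom=-31.910; wc +0.070/-0.070 → slack +1.367/-1.606; half-tol=0.070, Σhalf²=0.507836
  -G: nom -45.400 → Σnom=-77.310; wc +0.150/-0.150 → slack +1.517/-1.756; half-tol=0.150, Σhalf²=0.530336
Nominal = -77.310. Worst-case = [-77.310 - 1.756, -77.310 + 1.517] = [-79.066, -75.793]. RSS = √0.530336 = 0.728.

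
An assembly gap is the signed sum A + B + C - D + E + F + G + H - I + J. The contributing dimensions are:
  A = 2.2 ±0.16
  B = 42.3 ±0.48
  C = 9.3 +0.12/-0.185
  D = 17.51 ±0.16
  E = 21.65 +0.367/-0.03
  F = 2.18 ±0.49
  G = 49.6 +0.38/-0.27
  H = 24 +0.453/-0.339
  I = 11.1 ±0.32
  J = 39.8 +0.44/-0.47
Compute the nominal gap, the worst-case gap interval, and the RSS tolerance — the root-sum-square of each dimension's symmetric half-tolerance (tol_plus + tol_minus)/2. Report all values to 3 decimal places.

nominal=162.420 wc=[159.516,165.790] rss=1.075

Stack each dimension's contribution:
  +A: nom +2.200 → Σnom=2.200; wc +0.160/-0.160 → slack +0.160/-0.160; half-tol=0.160, Σhalf²=0.025600
  +B: nom +42.300 → Σnom=44.500; wc +0.480/-0.480 → slack +0.640/-0.640; half-tol=0.480, Σhalf²=0.256000
  +C: nom +9.300 → Σnom=53.800; wc +0.120/-0.185 → slack +0.760/-0.825; half-tol=0.152, Σhalf²=0.279256
  -D: nom -17.510 → Σnom=36.290; wc +0.160/-0.160 → slack +0.920/-0.985; half-tol=0.160, Σhalf²=0.304856
  +E: nom +21.650 → Σnom=57.940; wc +0.367/-0.030 → slack +1.287/-1.015; half-tol=0.199, Σhalf²=0.344259
  +F: nom +2.180 → Σnom=60.120; wc +0.490/-0.490 → slack +1.777/-1.505; half-tol=0.490, Σhalf²=0.584359
  +G: nom +49.600 → Σnom=109.720; wc +0.380/-0.270 → slack +2.157/-1.775; half-tol=0.325, Σhalf²=0.689983
  +H: nom +24.000 → Σnom=133.720; wc +0.453/-0.339 → slack +2.610/-2.114; half-tol=0.396, Σhalf²=0.846799
  -I: nom -11.100 → Σnom=122.620; wc +0.320/-0.320 → slack +2.930/-2.434; half-tol=0.320, Σhalf²=0.949199
  +J: nom +39.800 → Σnom=162.420; wc +0.440/-0.470 → slack +3.370/-2.904; half-tol=0.455, Σhalf²=1.156224
Nominal = 162.420. Worst-case = [162.420 - 2.904, 162.420 + 3.370] = [159.516, 165.790]. RSS = √1.156224 = 1.075.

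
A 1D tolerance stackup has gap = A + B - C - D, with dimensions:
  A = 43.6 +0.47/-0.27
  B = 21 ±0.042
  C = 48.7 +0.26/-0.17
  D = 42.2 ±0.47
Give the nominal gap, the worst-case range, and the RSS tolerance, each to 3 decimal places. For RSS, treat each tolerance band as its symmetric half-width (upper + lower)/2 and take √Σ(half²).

Stack each dimension's contribution:
  +A: nom +43.600 → Σnom=43.600; wc +0.470/-0.270 → slack +0.470/-0.270; half-tol=0.370, Σhalf²=0.136900
  +B: nom +21.000 → Σnom=64.600; wc +0.042/-0.042 → slack +0.512/-0.312; half-tol=0.042, Σhalf²=0.138664
  -C: nom -48.700 → Σnom=15.900; wc +0.170/-0.260 → slack +0.682/-0.572; half-tol=0.215, Σhalf²=0.184889
  -D: nom -42.200 → Σnom=-26.300; wc +0.470/-0.470 → slack +1.152/-1.042; half-tol=0.470, Σhalf²=0.405789
Nominal = -26.300. Worst-case = [-26.300 - 1.042, -26.300 + 1.152] = [-27.342, -25.148]. RSS = √0.405789 = 0.637.

nominal=-26.300 wc=[-27.342,-25.148] rss=0.637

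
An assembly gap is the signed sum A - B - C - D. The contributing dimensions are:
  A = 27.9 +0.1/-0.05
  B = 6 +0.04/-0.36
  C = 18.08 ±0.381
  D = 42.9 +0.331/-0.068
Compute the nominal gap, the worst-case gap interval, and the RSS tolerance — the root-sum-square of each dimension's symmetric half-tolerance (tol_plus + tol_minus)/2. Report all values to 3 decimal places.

nominal=-39.080 wc=[-39.882,-38.171] rss=0.480

Stack each dimension's contribution:
  +A: nom +27.900 → Σnom=27.900; wc +0.100/-0.050 → slack +0.100/-0.050; half-tol=0.075, Σhalf²=0.005625
  -B: nom -6.000 → Σnom=21.900; wc +0.360/-0.040 → slack +0.460/-0.090; half-tol=0.200, Σhalf²=0.045625
  -C: nom -18.080 → Σnom=3.820; wc +0.381/-0.381 → slack +0.841/-0.471; half-tol=0.381, Σhalf²=0.190786
  -D: nom -42.900 → Σnom=-39.080; wc +0.068/-0.331 → slack +0.909/-0.802; half-tol=0.200, Σhalf²=0.230586
Nominal = -39.080. Worst-case = [-39.080 - 0.802, -39.080 + 0.909] = [-39.882, -38.171]. RSS = √0.230586 = 0.480.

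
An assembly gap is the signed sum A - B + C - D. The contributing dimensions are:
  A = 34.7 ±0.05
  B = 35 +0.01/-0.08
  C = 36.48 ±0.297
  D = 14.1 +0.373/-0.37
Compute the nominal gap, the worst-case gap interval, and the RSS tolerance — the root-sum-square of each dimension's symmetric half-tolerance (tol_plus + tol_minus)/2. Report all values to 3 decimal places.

nominal=22.080 wc=[21.350,22.877] rss=0.480

Stack each dimension's contribution:
  +A: nom +34.700 → Σnom=34.700; wc +0.050/-0.050 → slack +0.050/-0.050; half-tol=0.050, Σhalf²=0.002500
  -B: nom -35.000 → Σnom=-0.300; wc +0.080/-0.010 → slack +0.130/-0.060; half-tol=0.045, Σhalf²=0.004525
  +C: nom +36.480 → Σnom=36.180; wc +0.297/-0.297 → slack +0.427/-0.357; half-tol=0.297, Σhalf²=0.092734
  -D: nom -14.100 → Σnom=22.080; wc +0.370/-0.373 → slack +0.797/-0.730; half-tol=0.371, Σhalf²=0.230746
Nominal = 22.080. Worst-case = [22.080 - 0.730, 22.080 + 0.797] = [21.350, 22.877]. RSS = √0.230746 = 0.480.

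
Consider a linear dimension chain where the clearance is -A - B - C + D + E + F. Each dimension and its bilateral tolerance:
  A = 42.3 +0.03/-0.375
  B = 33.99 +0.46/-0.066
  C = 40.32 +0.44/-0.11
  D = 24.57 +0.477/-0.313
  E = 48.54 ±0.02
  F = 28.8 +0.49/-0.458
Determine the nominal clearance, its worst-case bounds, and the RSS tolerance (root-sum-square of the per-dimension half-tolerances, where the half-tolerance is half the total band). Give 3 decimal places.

nominal=-14.700 wc=[-16.421,-13.162] rss=0.753

Stack each dimension's contribution:
  -A: nom -42.300 → Σnom=-42.300; wc +0.375/-0.030 → slack +0.375/-0.030; half-tol=0.203, Σhalf²=0.041006
  -B: nom -33.990 → Σnom=-76.290; wc +0.066/-0.460 → slack +0.441/-0.490; half-tol=0.263, Σhalf²=0.110175
  -C: nom -40.320 → Σnom=-116.610; wc +0.110/-0.440 → slack +0.551/-0.930; half-tol=0.275, Σhalf²=0.185800
  +D: nom +24.570 → Σnom=-92.040; wc +0.477/-0.313 → slack +1.028/-1.243; half-tol=0.395, Σhalf²=0.341825
  +E: nom +48.540 → Σnom=-43.500; wc +0.020/-0.020 → slack +1.048/-1.263; half-tol=0.020, Σhalf²=0.342225
  +F: nom +28.800 → Σnom=-14.700; wc +0.490/-0.458 → slack +1.538/-1.721; half-tol=0.474, Σhalf²=0.566901
Nominal = -14.700. Worst-case = [-14.700 - 1.721, -14.700 + 1.538] = [-16.421, -13.162]. RSS = √0.566901 = 0.753.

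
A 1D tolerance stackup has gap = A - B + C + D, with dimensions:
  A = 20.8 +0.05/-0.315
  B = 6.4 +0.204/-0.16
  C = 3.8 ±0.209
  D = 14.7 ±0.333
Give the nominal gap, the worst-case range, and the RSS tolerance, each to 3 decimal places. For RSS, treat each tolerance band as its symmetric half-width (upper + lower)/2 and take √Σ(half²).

Stack each dimension's contribution:
  +A: nom +20.800 → Σnom=20.800; wc +0.050/-0.315 → slack +0.050/-0.315; half-tol=0.182, Σhalf²=0.033306
  -B: nom -6.400 → Σnom=14.400; wc +0.160/-0.204 → slack +0.210/-0.519; half-tol=0.182, Σhalf²=0.066430
  +C: nom +3.800 → Σnom=18.200; wc +0.209/-0.209 → slack +0.419/-0.728; half-tol=0.209, Σhalf²=0.110111
  +D: nom +14.700 → Σnom=32.900; wc +0.333/-0.333 → slack +0.752/-1.061; half-tol=0.333, Σhalf²=0.221000
Nominal = 32.900. Worst-case = [32.900 - 1.061, 32.900 + 0.752] = [31.839, 33.652]. RSS = √0.221000 = 0.470.

nominal=32.900 wc=[31.839,33.652] rss=0.470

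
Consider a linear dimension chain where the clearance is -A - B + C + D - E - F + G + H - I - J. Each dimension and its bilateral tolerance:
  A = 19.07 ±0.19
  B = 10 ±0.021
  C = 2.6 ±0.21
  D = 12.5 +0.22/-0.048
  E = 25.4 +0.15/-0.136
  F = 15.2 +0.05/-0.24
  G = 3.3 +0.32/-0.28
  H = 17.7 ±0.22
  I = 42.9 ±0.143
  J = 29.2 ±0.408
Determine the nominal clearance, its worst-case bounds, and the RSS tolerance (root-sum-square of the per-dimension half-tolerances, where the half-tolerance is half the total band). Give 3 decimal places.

nominal=-105.670 wc=[-107.390,-103.562] rss=0.682

Stack each dimension's contribution:
  -A: nom -19.070 → Σnom=-19.070; wc +0.190/-0.190 → slack +0.190/-0.190; half-tol=0.190, Σhalf²=0.036100
  -B: nom -10.000 → Σnom=-29.070; wc +0.021/-0.021 → slack +0.211/-0.211; half-tol=0.021, Σhalf²=0.036541
  +C: nom +2.600 → Σnom=-26.470; wc +0.210/-0.210 → slack +0.421/-0.421; half-tol=0.210, Σhalf²=0.080641
  +D: nom +12.500 → Σnom=-13.970; wc +0.220/-0.048 → slack +0.641/-0.469; half-tol=0.134, Σhalf²=0.098597
  -E: nom -25.400 → Σnom=-39.370; wc +0.136/-0.150 → slack +0.777/-0.619; half-tol=0.143, Σhalf²=0.119046
  -F: nom -15.200 → Σnom=-54.570; wc +0.240/-0.050 → slack +1.017/-0.669; half-tol=0.145, Σhalf²=0.140071
  +G: nom +3.300 → Σnom=-51.270; wc +0.320/-0.280 → slack +1.337/-0.949; half-tol=0.300, Σhalf²=0.230071
  +H: nom +17.700 → Σnom=-33.570; wc +0.220/-0.220 → slack +1.557/-1.169; half-tol=0.220, Σhalf²=0.278471
  -I: nom -42.900 → Σnom=-76.470; wc +0.143/-0.143 → slack +1.700/-1.312; half-tol=0.143, Σhalf²=0.298920
  -J: nom -29.200 → Σnom=-105.670; wc +0.408/-0.408 → slack +2.108/-1.720; half-tol=0.408, Σhalf²=0.465384
Nominal = -105.670. Worst-case = [-105.670 - 1.720, -105.670 + 2.108] = [-107.390, -103.562]. RSS = √0.465384 = 0.682.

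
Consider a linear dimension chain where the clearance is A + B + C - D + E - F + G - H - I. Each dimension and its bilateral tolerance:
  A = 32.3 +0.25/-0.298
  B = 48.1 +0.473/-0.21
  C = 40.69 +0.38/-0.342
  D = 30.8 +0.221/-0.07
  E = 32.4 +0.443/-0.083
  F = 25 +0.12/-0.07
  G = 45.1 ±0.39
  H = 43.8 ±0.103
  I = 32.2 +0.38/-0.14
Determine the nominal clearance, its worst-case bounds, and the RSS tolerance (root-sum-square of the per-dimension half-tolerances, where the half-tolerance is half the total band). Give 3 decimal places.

Stack each dimension's contribution:
  +A: nom +32.300 → Σnom=32.300; wc +0.250/-0.298 → slack +0.250/-0.298; half-tol=0.274, Σhalf²=0.075076
  +B: nom +48.100 → Σnom=80.400; wc +0.473/-0.210 → slack +0.723/-0.508; half-tol=0.341, Σhalf²=0.191698
  +C: nom +40.690 → Σnom=121.090; wc +0.380/-0.342 → slack +1.103/-0.850; half-tol=0.361, Σhalf²=0.322019
  -D: nom -30.800 → Σnom=90.290; wc +0.070/-0.221 → slack +1.173/-1.071; half-tol=0.146, Σhalf²=0.343189
  +E: nom +32.400 → Σnom=122.690; wc +0.443/-0.083 → slack +1.616/-1.154; half-tol=0.263, Σhalf²=0.412358
  -F: nom -25.000 → Σnom=97.690; wc +0.070/-0.120 → slack +1.686/-1.274; half-tol=0.095, Σhalf²=0.421383
  +G: nom +45.100 → Σnom=142.790; wc +0.390/-0.390 → slack +2.076/-1.664; half-tol=0.390, Σhalf²=0.573484
  -H: nom -43.800 → Σnom=98.990; wc +0.103/-0.103 → slack +2.179/-1.767; half-tol=0.103, Σhalf²=0.584093
  -I: nom -32.200 → Σnom=66.790; wc +0.140/-0.380 → slack +2.319/-2.147; half-tol=0.260, Σhalf²=0.651693
Nominal = 66.790. Worst-case = [66.790 - 2.147, 66.790 + 2.319] = [64.643, 69.109]. RSS = √0.651693 = 0.807.

nominal=66.790 wc=[64.643,69.109] rss=0.807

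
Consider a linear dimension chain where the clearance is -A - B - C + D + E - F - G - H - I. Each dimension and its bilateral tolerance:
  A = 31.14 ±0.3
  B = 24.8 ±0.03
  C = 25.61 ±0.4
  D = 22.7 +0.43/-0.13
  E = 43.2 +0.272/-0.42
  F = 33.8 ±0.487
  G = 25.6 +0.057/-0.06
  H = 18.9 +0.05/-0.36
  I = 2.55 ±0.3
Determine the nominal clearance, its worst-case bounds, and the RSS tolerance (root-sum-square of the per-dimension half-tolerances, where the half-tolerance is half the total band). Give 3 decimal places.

Stack each dimension's contribution:
  -A: nom -31.140 → Σnom=-31.140; wc +0.300/-0.300 → slack +0.300/-0.300; half-tol=0.300, Σhalf²=0.090000
  -B: nom -24.800 → Σnom=-55.940; wc +0.030/-0.030 → slack +0.330/-0.330; half-tol=0.030, Σhalf²=0.090900
  -C: nom -25.610 → Σnom=-81.550; wc +0.400/-0.400 → slack +0.730/-0.730; half-tol=0.400, Σhalf²=0.250900
  +D: nom +22.700 → Σnom=-58.850; wc +0.430/-0.130 → slack +1.160/-0.860; half-tol=0.280, Σhalf²=0.329300
  +E: nom +43.200 → Σnom=-15.650; wc +0.272/-0.420 → slack +1.432/-1.280; half-tol=0.346, Σhalf²=0.449016
  -F: nom -33.800 → Σnom=-49.450; wc +0.487/-0.487 → slack +1.919/-1.767; half-tol=0.487, Σhalf²=0.686185
  -G: nom -25.600 → Σnom=-75.050; wc +0.060/-0.057 → slack +1.979/-1.824; half-tol=0.058, Σhalf²=0.689607
  -H: nom -18.900 → Σnom=-93.950; wc +0.360/-0.050 → slack +2.339/-1.874; half-tol=0.205, Σhalf²=0.731632
  -I: nom -2.550 → Σnom=-96.500; wc +0.300/-0.300 → slack +2.639/-2.174; half-tol=0.300, Σhalf²=0.821632
Nominal = -96.500. Worst-case = [-96.500 - 2.174, -96.500 + 2.639] = [-98.674, -93.861]. RSS = √0.821632 = 0.906.

nominal=-96.500 wc=[-98.674,-93.861] rss=0.906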